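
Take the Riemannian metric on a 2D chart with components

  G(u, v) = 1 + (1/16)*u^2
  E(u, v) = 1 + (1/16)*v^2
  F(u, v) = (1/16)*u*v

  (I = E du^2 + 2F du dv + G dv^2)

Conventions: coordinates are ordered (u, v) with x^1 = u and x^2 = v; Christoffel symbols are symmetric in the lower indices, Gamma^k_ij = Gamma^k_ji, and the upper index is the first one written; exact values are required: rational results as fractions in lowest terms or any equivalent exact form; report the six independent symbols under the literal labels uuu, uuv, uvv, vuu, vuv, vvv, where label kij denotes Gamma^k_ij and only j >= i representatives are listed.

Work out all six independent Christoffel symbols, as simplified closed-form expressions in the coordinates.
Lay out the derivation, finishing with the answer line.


E = 1 + (1/16)*v^2; F = (1/16)*u*v; G = 1 + (1/16)*u^2
Gamma^k_ij = (1/2) g^{kl} (d_i g_jl + d_j g_il - d_l g_ij), with g^inv = (1/(EG-F^2)) [[G, -F], [-F, E]]
first partials: E_u = 0, E_v = (1/8)*v, F_u = (1/16)*v, F_v = (1/16)*u, G_u = (1/8)*u, G_v = 0
D = EG - F^2 = 1 + (1/16)*v^2 + (1/16)*u^2
expanded: Gamma^u_uu = (G E_u - 2F F_u + F E_v)/(2D), Gamma^u_uv = (G E_v - F G_u)/(2D), Gamma^u_vv = (2G F_v - G G_u - F G_v)/(2D), Gamma^v_uu = (2E F_u - E E_v - F E_u)/(2D), Gamma^v_uv = (E G_u - F E_v)/(2D), Gamma^v_vv = (E G_v - 2F F_v + F G_u)/(2D); substitute and cancel common factors

Answer: Gamma_uuu = 0, Gamma_uuv = v/(u^2 + v^2 + 16), Gamma_uvv = 0, Gamma_vuu = 0, Gamma_vuv = u/(u^2 + v^2 + 16), Gamma_vvv = 0


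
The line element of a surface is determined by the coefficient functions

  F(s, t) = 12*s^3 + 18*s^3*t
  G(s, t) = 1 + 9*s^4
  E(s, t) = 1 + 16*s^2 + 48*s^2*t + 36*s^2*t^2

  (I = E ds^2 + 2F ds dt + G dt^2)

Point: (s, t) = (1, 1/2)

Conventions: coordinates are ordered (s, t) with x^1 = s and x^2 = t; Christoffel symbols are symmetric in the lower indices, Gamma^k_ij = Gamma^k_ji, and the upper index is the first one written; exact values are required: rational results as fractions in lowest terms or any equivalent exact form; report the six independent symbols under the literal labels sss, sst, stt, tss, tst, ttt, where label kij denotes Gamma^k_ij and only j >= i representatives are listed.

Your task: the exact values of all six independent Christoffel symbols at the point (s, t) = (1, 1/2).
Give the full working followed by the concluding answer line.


E = 50, F = 21, G = 10 at the point
E_s = 98, E_t = 84, F_s = 63, F_t = 18, G_s = 36, G_t = 0
EG - F^2 = 59;  g^inv = (1/59) * [[10, -21], [-21, 50]]
first-kind symbols [ij,l] = (1/2)(d_i g_jl + d_j g_il - d_l g_ij): [ss,s] = E_s/2 = 49, [ss,t] = F_s - E_t/2 = 21, [st,s] = E_t/2 = 42, [st,t] = G_s/2 = 18, [tt,s] = F_t - G_s/2 = 0, [tt,t] = G_t/2 = 0
Gamma^s_ij = (G*[ij,s] - F*[ij,t])/(EG - F^2), Gamma^t_ij = (E*[ij,t] - F*[ij,s])/(EG - F^2)

Answer: Gamma_sss = 49/59, Gamma_sst = 42/59, Gamma_stt = 0, Gamma_tss = 21/59, Gamma_tst = 18/59, Gamma_ttt = 0


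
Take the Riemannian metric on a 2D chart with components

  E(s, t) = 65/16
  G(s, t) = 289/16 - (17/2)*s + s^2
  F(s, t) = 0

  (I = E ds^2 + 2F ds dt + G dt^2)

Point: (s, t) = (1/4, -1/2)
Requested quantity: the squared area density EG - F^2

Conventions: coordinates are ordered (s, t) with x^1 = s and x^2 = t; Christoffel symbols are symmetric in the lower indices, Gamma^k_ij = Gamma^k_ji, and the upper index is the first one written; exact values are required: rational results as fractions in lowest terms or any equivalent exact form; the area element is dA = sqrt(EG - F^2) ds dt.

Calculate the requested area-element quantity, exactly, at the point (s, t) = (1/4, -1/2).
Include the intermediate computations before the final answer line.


E = 65/16, F = 0, G = 16; EG - F^2 = 65

Answer: EG - F^2 = 65


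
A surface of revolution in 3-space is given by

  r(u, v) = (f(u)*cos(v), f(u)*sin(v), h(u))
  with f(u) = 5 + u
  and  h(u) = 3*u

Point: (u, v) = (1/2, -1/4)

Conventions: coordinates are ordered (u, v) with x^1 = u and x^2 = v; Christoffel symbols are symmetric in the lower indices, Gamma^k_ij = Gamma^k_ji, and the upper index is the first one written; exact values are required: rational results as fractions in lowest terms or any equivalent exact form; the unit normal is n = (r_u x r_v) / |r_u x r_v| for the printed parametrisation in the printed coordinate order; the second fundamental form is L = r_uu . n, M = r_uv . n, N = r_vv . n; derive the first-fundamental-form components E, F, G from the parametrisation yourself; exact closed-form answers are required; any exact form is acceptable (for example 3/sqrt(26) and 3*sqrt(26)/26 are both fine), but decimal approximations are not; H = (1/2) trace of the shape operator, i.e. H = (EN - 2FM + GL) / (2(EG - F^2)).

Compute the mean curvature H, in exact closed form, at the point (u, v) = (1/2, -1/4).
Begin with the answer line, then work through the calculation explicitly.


Answer: H = 3*sqrt(10)/110

f = 11/2, f' = 1, f'' = 0, h' = 3, h'' = 0
E = 10, F = 0, G = 121/4; answer radicand W^2 = 10
unnormalised second-form numerators: l = 0, m = 0, n = 33/2; L = l/sqrt(10), and similarly M = m/sqrt(W^2), N = n/sqrt(W^2)
H = (E*n - 2*F*m + G*l) / (2*(EG - F^2)*sqrt(W^2)); E*n - 2*F*m + G*l = 165, EG - F^2 = 605/2, so H = (3/11)/sqrt(10)


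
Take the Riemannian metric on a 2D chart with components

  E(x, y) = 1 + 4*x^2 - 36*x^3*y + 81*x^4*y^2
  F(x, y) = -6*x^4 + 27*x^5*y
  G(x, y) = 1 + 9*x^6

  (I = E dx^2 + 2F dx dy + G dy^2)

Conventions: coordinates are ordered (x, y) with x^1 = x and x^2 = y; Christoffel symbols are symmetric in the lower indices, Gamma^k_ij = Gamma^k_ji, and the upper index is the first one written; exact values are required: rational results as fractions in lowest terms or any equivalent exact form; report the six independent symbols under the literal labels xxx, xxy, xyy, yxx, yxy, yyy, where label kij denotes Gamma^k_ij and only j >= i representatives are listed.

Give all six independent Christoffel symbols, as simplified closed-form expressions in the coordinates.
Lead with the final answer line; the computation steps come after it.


Answer: Gamma_xxx = (162*x^3*y^2 - 54*x^2*y + 4*x)/(9*x^6 + 81*x^4*y^2 - 36*x^3*y + 4*x^2 + 1), Gamma_xxy = (81*x^4*y - 18*x^3)/(9*x^6 + 81*x^4*y^2 - 36*x^3*y + 4*x^2 + 1), Gamma_xyy = 0, Gamma_yxx = (54*x^4*y - 6*x^3)/(9*x^6 + 81*x^4*y^2 - 36*x^3*y + 4*x^2 + 1), Gamma_yxy = 27*x^5/(9*x^6 + 81*x^4*y^2 - 36*x^3*y + 4*x^2 + 1), Gamma_yyy = 0

E = 1 + 4*x^2 - 36*x^3*y + 81*x^4*y^2; F = -6*x^4 + 27*x^5*y; G = 1 + 9*x^6
Gamma^k_ij = (1/2) g^{kl} (d_i g_jl + d_j g_il - d_l g_ij), with g^inv = (1/(EG-F^2)) [[G, -F], [-F, E]]
first partials: E_x = 8*x - 108*x^2*y + 324*x^3*y^2, E_y = -36*x^3 + 162*x^4*y, F_x = -24*x^3 + 135*x^4*y, F_y = 27*x^5, G_x = 54*x^5, G_y = 0
D = EG - F^2 = 1 + 4*x^2 - 36*x^3*y + 81*x^4*y^2 + 9*x^6
expanded: Gamma^x_xx = (G E_x - 2F F_x + F E_y)/(2D), Gamma^x_xy = (G E_y - F G_x)/(2D), Gamma^x_yy = (2G F_y - G G_x - F G_y)/(2D), Gamma^y_xx = (2E F_x - E E_y - F E_x)/(2D), Gamma^y_xy = (E G_x - F E_y)/(2D), Gamma^y_yy = (E G_y - 2F F_y + F G_x)/(2D); substitute and cancel common factors


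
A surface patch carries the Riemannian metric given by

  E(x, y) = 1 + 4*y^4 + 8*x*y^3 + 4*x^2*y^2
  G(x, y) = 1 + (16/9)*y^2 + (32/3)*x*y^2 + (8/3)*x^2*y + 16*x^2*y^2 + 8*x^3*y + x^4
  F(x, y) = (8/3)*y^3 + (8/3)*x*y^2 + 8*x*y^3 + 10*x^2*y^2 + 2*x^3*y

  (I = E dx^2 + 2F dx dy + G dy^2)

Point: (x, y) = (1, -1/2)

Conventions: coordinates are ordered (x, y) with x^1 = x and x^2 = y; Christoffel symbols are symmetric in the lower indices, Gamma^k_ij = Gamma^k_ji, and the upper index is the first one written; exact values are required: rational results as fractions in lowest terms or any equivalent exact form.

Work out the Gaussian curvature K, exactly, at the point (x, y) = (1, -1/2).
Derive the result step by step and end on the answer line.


E = 5/4, F = 5/6, G = 34/9, EG - F^2 = 145/36 at the point
E_x = 1, E_y = 0, F_x = 5/3, F_y = -8/3, G_x = 0, G_y = -160/9
E_yy = -4, F_xy = -32/3, G_xx = -20/3
Apply the Brioschi formula K = (det M1 - det M2)/(EG - F^2)^2 over the derivative matrices of E, F, G.
M1 = [[-E_yy/2 + F_xy - G_xx/2, E_x/2, F_x - E_y/2], [F_y - G_x/2, E, F], [G_y/2, F, G]] = [[-16/3, 1/2, 5/3], [-8/3, 5/4, 5/6], [-80/9, 5/6, 34/9]]; det M1 = -16/3
M2 = [[0, E_y/2, G_x/2], [E_y/2, E, F], [G_x/2, F, G]] = [[0, 0, 0], [0, 5/4, 5/6], [0, 5/6, 34/9]]; det M2 = 0
det M1 - det M2 = -16/3; K = -16/3 / (145/36)^2 = -6912/21025

Answer: K = -6912/21025


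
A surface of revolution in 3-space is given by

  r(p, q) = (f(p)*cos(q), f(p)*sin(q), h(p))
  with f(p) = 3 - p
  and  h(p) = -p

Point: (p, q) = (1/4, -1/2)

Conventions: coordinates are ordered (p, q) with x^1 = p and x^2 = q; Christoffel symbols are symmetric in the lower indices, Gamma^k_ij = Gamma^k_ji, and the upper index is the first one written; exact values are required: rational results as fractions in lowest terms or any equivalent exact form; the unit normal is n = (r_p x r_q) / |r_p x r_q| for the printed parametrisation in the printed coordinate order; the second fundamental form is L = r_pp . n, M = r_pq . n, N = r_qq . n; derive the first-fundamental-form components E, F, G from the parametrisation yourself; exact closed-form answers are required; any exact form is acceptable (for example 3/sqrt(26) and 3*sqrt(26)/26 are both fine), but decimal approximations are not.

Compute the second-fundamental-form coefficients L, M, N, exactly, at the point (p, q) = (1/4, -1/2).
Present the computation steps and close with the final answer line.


f = 11/4, f' = -1, f'' = 0, h' = -1, h'' = 0
E = 2, F = 0, G = 121/16; answer radicand W^2 = 2
unnormalised second-form numerators: l = 0, m = 0, n = -11/4; L = l/sqrt(2), and similarly M = m/sqrt(W^2), N = n/sqrt(W^2)

Answer: L = 0, M = 0, N = -11*sqrt(2)/8


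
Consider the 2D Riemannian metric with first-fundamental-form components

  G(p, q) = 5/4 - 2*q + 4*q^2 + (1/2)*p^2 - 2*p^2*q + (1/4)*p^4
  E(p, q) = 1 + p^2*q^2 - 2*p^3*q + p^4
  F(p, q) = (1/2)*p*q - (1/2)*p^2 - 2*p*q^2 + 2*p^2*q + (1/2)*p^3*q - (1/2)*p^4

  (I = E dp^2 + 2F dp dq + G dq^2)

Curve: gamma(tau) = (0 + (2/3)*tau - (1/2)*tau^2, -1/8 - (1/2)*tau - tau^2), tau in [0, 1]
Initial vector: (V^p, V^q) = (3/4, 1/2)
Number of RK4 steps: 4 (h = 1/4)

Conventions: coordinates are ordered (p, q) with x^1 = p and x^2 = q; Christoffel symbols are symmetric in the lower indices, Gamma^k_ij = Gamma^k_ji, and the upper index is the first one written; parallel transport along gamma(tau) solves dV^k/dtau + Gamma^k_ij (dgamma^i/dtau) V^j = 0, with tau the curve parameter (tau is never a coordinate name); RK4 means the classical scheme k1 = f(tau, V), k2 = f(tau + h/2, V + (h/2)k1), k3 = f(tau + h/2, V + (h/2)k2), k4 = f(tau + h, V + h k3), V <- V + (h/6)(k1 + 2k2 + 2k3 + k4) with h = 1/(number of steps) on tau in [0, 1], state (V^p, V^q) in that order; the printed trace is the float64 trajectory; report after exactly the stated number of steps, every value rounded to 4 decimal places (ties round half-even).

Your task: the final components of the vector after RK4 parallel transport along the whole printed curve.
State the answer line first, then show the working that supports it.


Answer: V^p = 0.7725, V^q = 0.2098

gamma'(tau) = (2/3 - tau, -1/2 - 2*tau); f(tau, V)^k = -Gamma^k_ij(gamma(tau)) gamma'^i(tau) V^j; h = 1/4; intermediate values shown to 6 dp
curve data and Christoffel symbols at the stage parameters:
  tau = 0.000000: gamma = (0.000000, -0.125000), gamma' = (0.666667, -0.500000); Gamma_ppp = 0.000000, Gamma_ppq = 0.000000, Gamma_pqq = 0.000000, Gamma_qpp = -0.060000, Gamma_qpq = 0.000000, Gamma_qqq = -0.960000
  tau = 0.125000: gamma = (0.075521, -0.203125), gamma' = (0.541667, -0.750000); Gamma_ppp = 0.004080, Gamma_ppq = -0.000870, Gamma_pqq = 0.023037, Gamma_qpp = -0.176240, Gamma_qpq = 0.037580, Gamma_qqq = -0.995235
  tau = 0.250000: gamma = (0.135417, -0.312500), gamma' = (0.416667, -1.000000); Gamma_ppp = 0.015451, Gamma_ppq = -0.003587, Gamma_pqq = 0.052974, Gamma_qpp = -0.288905, Gamma_qpq = 0.067067, Gamma_qqq = -0.990533
  tau = 0.375000: gamma = (0.179688, -0.453125), gamma' = (0.291667, -1.250000); Gamma_ppp = 0.030430, Gamma_ppq = -0.006730, Gamma_pqq = 0.074903, Gamma_qpp = -0.380647, Gamma_qpq = 0.084182, Gamma_qqq = -0.936977
  tau = 0.500000: gamma = (0.208333, -0.625000), gamma' = (0.166667, -1.500000); Gamma_ppp = 0.043378, Gamma_ppq = -0.008676, Gamma_pqq = 0.083285, Gamma_qpp = -0.442670, Gamma_qpq = 0.088534, Gamma_qqq = -0.849927
  tau = 0.625000: gamma = (0.221354, -0.828125), gamma' = (0.041667, -1.750000); Gamma_ppp = 0.050816, Gamma_ppq = -0.008851, Gamma_pqq = 0.079973, Gamma_qpp = -0.477030, Gamma_qpq = 0.083089, Gamma_qqq = -0.750736
  tau = 0.750000: gamma = (0.218750, -1.062500), gamma' = (-0.083333, -2.000000); Gamma_ppp = 0.051932, Gamma_ppq = -0.007573, Gamma_pqq = 0.069243, Gamma_qpp = -0.490823, Gamma_qpq = 0.071578, Gamma_qqq = -0.654431
  tau = 0.875000: gamma = (0.200521, -1.328125), gamma' = (-0.208333, -2.250000); Gamma_ppp = 0.047396, Gamma_ppq = -0.005496, Gamma_pqq = 0.054819, Gamma_qpp = -0.491134, Gamma_qpq = 0.056954, Gamma_qqq = -0.568059
  tau = 1.000000: gamma = (0.166667, -1.625000), gamma' = (-0.333333, -2.500000); Gamma_ppp = 0.038331, Gamma_ppq = -0.003262, Gamma_pqq = 0.039147, Gamma_qpp = -0.483150, Gamma_qpq = 0.041119, Gamma_qqq = -0.493430
step 0: V^p = 0.7500, V^q = 0.5000
step 1: k1 = (0.000000, -0.210000), k2 = (0.006262, -0.270527), k3 = (0.006126, -0.264629), k4 = (0.016097, -0.300989); V <- V + (h/6)(k1 + 2k2 + 2k3 + k4): V^p = 0.7517, V^q = 0.4341
step 2: k1 = (0.016110, -0.301231), k2 = (0.024869, -0.311085), k3 = (0.024732, -0.309375), k4 = (0.029744, -0.303542); V <- V + (h/6)(k1 + 2k2 + 2k3 + k4): V^p = 0.7577, V^q = 0.3572
step 3: k1 = (0.029803, -0.304138), k2 = (0.031382, -0.294597), k3 = (0.031546, -0.296135), k4 = (0.030753, -0.290658); V <- V + (h/6)(k1 + 2k2 + 2k3 + k4): V^p = 0.7655, V^q = 0.2832
step 4: k1 = (0.030758, -0.290700), k2 = (0.028248, -0.292721), k3 = (0.028218, -0.292410), k4 = (0.023903, -0.301293); V <- V + (h/6)(k1 + 2k2 + 2k3 + k4): V^p = 0.7725, V^q = 0.2098


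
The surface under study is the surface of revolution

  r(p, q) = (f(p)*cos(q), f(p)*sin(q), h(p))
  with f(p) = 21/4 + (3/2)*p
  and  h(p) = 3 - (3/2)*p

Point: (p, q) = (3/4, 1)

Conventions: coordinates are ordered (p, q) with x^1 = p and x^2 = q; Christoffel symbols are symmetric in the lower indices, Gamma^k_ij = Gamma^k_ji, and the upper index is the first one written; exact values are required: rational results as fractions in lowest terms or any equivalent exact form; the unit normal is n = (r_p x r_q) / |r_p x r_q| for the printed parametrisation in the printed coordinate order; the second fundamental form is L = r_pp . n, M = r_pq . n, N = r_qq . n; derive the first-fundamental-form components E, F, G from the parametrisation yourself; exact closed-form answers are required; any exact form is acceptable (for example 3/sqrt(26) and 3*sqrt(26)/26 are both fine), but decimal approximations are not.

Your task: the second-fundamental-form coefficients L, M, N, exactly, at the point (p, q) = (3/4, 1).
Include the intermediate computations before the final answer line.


f = 51/8, f' = 3/2, f'' = 0, h' = -3/2, h'' = 0
E = 9/2, F = 0, G = 2601/64; answer radicand W^2 = 9/2
unnormalised second-form numerators: l = 0, m = 0, n = -153/16; L = l/sqrt(9/2), and similarly M = m/sqrt(W^2), N = n/sqrt(W^2)

Answer: L = 0, M = 0, N = -51*sqrt(2)/16


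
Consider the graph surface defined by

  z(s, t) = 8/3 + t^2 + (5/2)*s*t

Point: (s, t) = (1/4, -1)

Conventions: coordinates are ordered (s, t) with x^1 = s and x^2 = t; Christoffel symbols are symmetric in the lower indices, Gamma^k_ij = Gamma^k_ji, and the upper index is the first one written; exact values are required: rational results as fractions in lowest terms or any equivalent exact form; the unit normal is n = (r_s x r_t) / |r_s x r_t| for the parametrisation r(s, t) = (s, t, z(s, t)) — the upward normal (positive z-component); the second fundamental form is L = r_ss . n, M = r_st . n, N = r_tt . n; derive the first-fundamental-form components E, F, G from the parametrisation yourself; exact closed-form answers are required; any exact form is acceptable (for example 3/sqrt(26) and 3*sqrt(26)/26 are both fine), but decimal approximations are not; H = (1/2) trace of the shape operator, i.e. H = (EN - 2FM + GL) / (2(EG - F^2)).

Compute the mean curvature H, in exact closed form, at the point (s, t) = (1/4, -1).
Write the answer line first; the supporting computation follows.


Answer: H = -688*sqrt(65)/114075

z_s = -5/2, z_t = -11/8, z_ss = 0, z_st = 5/2, z_tt = 2
E = 29/4, F = 55/16, G = 185/64; answer radicand W^2 = 585/64
unnormalised second-form numerators: l = 0, m = 5/2, n = 2; L = l/sqrt(585/64), and similarly M = m/sqrt(W^2), N = n/sqrt(W^2)
H = (E*n - 2*F*m + G*l) / (2*(EG - F^2)*sqrt(W^2)); E*n - 2*F*m + G*l = -43/16, EG - F^2 = 585/64, so H = (-86/585)/sqrt(585/64)


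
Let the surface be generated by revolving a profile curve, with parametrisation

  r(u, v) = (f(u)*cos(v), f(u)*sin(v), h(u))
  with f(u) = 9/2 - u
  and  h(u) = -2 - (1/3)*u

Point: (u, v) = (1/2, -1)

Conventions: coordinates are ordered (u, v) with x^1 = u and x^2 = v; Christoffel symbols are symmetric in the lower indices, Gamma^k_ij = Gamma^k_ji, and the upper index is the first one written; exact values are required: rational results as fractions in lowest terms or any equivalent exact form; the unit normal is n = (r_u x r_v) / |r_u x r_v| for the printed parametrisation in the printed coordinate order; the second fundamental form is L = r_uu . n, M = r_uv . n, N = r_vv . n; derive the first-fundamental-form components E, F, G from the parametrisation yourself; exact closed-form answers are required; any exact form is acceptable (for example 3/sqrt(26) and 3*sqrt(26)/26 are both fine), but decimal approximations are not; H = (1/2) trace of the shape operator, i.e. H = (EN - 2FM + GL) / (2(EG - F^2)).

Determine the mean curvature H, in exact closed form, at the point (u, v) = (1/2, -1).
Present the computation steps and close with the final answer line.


f = 4, f' = -1, f'' = 0, h' = -1/3, h'' = 0
E = 10/9, F = 0, G = 16; answer radicand W^2 = 10/9
unnormalised second-form numerators: l = 0, m = 0, n = -4/3; L = l/sqrt(10/9), and similarly M = m/sqrt(W^2), N = n/sqrt(W^2)
H = (E*n - 2*F*m + G*l) / (2*(EG - F^2)*sqrt(W^2)); E*n - 2*F*m + G*l = -40/27, EG - F^2 = 160/9, so H = (-1/24)/sqrt(10/9)

Answer: H = -sqrt(10)/80


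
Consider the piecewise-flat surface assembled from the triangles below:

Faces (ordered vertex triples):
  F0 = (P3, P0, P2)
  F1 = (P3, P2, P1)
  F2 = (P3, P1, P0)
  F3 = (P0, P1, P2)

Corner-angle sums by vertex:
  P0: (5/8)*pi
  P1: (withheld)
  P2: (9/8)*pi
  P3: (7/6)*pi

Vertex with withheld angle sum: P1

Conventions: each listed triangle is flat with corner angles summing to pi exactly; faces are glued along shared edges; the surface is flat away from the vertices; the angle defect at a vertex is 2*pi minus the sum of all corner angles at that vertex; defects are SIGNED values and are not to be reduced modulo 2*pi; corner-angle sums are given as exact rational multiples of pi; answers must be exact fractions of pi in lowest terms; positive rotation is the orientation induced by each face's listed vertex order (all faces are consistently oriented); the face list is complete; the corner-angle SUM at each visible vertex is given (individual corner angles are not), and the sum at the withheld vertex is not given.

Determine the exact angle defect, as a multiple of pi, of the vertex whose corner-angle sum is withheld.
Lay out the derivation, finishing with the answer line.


V = 4, E = 6, F = 4; chi = V - E + F = 2
Gauss-Bonnet: total defect = 2*pi*chi = 4*pi; visible defects sum to (37/12)*pi

Answer: defect(P1) = (11/12)*pi


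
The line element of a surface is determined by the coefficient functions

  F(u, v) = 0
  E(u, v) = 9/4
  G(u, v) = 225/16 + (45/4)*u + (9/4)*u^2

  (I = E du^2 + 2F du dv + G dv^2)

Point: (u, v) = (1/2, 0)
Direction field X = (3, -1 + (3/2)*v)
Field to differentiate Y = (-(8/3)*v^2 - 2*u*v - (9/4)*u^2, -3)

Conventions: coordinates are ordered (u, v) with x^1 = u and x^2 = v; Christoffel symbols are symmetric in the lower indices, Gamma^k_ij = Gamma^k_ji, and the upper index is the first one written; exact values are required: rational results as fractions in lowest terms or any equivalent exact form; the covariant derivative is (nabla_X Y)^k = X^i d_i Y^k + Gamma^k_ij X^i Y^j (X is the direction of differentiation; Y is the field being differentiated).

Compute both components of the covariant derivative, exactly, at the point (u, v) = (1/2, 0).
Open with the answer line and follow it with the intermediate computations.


Answer: (nabla_X Y)^u = -59/4, (nabla_X Y)^v = -45/16

E = 9/4, F = 0, G = 81/4 at the point
E_u = 0, E_v = 0, F_u = 0, F_v = 0, G_u = 27/2, G_v = 0
EG - F^2 = 729/16;  g^inv = (16/729) * [[81/4, 0], [0, 9/4]]
first-kind symbols [ij,l] = (1/2)(d_i g_jl + d_j g_il - d_l g_ij): [uu,u] = E_u/2 = 0, [uu,v] = F_u - E_v/2 = 0, [uv,u] = E_v/2 = 0, [uv,v] = G_u/2 = 27/4, [vv,u] = F_v - G_u/2 = -27/4, [vv,v] = G_v/2 = 0
Gamma^u_ij = (G*[ij,u] - F*[ij,v])/(EG - F^2), Gamma^v_ij = (E*[ij,v] - F*[ij,u])/(EG - F^2)
Gamma_uuu = 0, Gamma_uuv = 0, Gamma_uvv = -3, Gamma_vuu = 0, Gamma_vuv = 1/3, Gamma_vvv = 0
X = (3, -1), Y = (-9/16, -3) at the point


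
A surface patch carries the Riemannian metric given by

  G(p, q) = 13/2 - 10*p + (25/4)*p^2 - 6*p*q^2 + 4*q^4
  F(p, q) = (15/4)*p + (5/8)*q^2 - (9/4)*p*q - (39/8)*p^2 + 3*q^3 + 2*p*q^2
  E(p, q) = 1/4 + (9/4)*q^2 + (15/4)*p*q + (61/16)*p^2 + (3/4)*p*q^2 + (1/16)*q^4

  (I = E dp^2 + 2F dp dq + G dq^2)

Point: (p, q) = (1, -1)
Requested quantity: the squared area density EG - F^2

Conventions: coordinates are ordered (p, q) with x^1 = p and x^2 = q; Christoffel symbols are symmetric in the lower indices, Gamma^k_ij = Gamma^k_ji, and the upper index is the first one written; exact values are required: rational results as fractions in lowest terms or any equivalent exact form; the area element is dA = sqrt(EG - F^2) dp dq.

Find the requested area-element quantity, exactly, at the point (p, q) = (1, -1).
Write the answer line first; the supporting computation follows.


Answer: EG - F^2 = 63/32

E = 27/8, F = 3/4, G = 3/4; EG - F^2 = 63/32


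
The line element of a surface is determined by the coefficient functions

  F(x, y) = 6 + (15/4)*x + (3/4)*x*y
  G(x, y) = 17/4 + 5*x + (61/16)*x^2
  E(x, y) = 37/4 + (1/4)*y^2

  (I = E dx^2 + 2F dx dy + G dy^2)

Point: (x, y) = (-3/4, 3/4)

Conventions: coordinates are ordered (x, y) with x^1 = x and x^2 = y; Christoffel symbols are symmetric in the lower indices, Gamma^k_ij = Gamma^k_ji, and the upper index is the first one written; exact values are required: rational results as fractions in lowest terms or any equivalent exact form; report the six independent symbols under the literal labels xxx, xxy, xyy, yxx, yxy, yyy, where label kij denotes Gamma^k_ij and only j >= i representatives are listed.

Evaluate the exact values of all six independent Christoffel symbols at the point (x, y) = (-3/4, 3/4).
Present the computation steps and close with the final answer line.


E = 601/64, F = 177/64, G = 677/256 at the point
E_x = 0, E_y = 3/8, F_x = 69/16, F_y = -9/16, G_x = -23/32, G_y = 0
EG - F^2 = 281561/16384;  g^inv = (16384/281561) * [[677/256, -177/64], [-177/64, 601/64]]
first-kind symbols [ij,l] = (1/2)(d_i g_jl + d_j g_il - d_l g_ij): [xx,x] = E_x/2 = 0, [xx,y] = F_x - E_y/2 = 33/8, [xy,x] = E_y/2 = 3/16, [xy,y] = G_x/2 = -23/64, [yy,x] = F_y - G_x/2 = -13/64, [yy,y] = G_y/2 = 0
Gamma^x_ij = (G*[ij,x] - F*[ij,y])/(EG - F^2), Gamma^y_ij = (E*[ij,y] - F*[ij,x])/(EG - F^2)

Answer: Gamma_xxx = -186912/281561, Gamma_xxy = 24408/281561, Gamma_xyy = -8801/281561, Gamma_yxx = 634656/281561, Gamma_yxy = -63788/281561, Gamma_yyy = 9204/281561


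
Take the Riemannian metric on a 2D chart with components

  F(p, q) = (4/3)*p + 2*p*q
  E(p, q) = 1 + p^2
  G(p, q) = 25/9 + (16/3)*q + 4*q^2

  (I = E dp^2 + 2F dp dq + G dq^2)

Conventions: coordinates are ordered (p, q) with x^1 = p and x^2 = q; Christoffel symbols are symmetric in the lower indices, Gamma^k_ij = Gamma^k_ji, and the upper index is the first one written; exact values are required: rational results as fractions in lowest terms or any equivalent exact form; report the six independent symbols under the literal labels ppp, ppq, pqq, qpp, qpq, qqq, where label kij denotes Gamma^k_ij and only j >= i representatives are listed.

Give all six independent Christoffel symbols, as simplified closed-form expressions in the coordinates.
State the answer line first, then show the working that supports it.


Answer: Gamma_ppp = 9*p/(9*p^2 + 36*q^2 + 48*q + 25), Gamma_ppq = 0, Gamma_pqq = 18*p/(9*p^2 + 36*q^2 + 48*q + 25), Gamma_qpp = (18*q + 12)/(9*p^2 + 36*q^2 + 48*q + 25), Gamma_qpq = 0, Gamma_qqq = (36*q + 24)/(9*p^2 + 36*q^2 + 48*q + 25)

E = 1 + p^2; F = (4/3)*p + 2*p*q; G = 25/9 + (16/3)*q + 4*q^2
Gamma^k_ij = (1/2) g^{kl} (d_i g_jl + d_j g_il - d_l g_ij), with g^inv = (1/(EG-F^2)) [[G, -F], [-F, E]]
first partials: E_p = 2*p, E_q = 0, F_p = 4/3 + 2*q, F_q = 2*p, G_p = 0, G_q = 16/3 + 8*q
D = EG - F^2 = 25/9 + (16/3)*q + 4*q^2 + p^2
expanded: Gamma^p_pp = (G E_p - 2F F_p + F E_q)/(2D), Gamma^p_pq = (G E_q - F G_p)/(2D), Gamma^p_qq = (2G F_q - G G_p - F G_q)/(2D), Gamma^q_pp = (2E F_p - E E_q - F E_p)/(2D), Gamma^q_pq = (E G_p - F E_q)/(2D), Gamma^q_qq = (E G_q - 2F F_q + F G_p)/(2D); substitute and cancel common factors


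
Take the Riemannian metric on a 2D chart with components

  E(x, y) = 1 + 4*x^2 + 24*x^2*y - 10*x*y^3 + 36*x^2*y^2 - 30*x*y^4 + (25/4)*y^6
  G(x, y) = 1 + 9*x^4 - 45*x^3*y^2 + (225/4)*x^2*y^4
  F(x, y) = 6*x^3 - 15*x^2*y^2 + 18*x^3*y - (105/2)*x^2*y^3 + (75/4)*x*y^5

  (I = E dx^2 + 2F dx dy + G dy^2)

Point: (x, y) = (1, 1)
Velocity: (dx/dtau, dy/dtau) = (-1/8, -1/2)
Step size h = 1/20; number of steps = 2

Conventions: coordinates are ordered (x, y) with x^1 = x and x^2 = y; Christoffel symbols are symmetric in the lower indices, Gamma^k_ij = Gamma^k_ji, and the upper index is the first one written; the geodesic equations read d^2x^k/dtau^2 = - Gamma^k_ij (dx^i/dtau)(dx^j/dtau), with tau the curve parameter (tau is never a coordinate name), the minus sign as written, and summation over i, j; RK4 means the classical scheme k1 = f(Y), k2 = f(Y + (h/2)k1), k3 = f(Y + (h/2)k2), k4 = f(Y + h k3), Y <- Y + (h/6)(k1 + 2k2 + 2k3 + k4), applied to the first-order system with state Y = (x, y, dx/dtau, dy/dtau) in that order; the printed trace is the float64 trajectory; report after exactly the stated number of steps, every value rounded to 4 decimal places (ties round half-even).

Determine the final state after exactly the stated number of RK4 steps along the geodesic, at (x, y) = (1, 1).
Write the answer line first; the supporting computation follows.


Answer: x = 0.9897, y = 0.9483, dx/dtau = -0.0802, dy/dtau = -0.5335

f(Y) = (dx/dtau, dy/dtau, -Gamma^x_ij Y'^i Y'^j, -Gamma^y_ij Y'^i Y'^j) with the Gammas evaluated at the stage position; h = 0.050000; intermediate values shown to 6 dp
step 0: x = 1.0000, y = 1.0000, dx/dtau = -0.1250, dy/dtau = -0.5000
step 1:
  k1: at (x, y) = (1.000000, 1.000000), (dx/dtau, dy/dtau) = (-0.125000, -0.500000); Gamma_xxx = 0.854369, Gamma_xxy = -0.160194, Gamma_xyy = -1.601942, Gamma_yxx = -0.699029, Gamma_yxy = 0.131068, Gamma_yyy = 1.310680; k1 = (-0.125000, -0.500000, 0.407160, -0.333131)
  k2: at (x, y) = (0.996875, 0.987500), (dx/dtau, dy/dtau) = (-0.114821, -0.508328); Gamma_xxx = 0.875107, Gamma_xxy = -0.147131, Gamma_xyy = -1.630538, Gamma_yxx = -0.686589, Gamma_yxy = 0.115435, Gamma_yyy = 1.279282; k2 = (-0.114821, -0.508328, 0.426965, -0.334987)
  k3: at (x, y) = (0.997129, 0.987292), (dx/dtau, dy/dtau) = (-0.114326, -0.508375); Gamma_xxx = 0.875306, Gamma_xxy = -0.146678, Gamma_xyy = -1.631238, Gamma_yxx = -0.686022, Gamma_yxy = 0.114959, Gamma_yyy = 1.278485; k3 = (-0.114326, -0.508375, 0.427194, -0.334814)
  k4: at (x, y) = (0.994284, 0.974581), (dx/dtau, dy/dtau) = (-0.103640, -0.516741); Gamma_xxx = 0.895937, Gamma_xxy = -0.132192, Gamma_xyy = -1.659459, Gamma_yxx = -0.672066, Gamma_yxy = 0.099160, Gamma_yyy = 1.244805; k4 = (-0.103640, -0.516741, 0.447646, -0.335791)
  Y <- Y + (h/6)(k1 + 2k2 + 2k3 + k4): x = 0.9943, y = 0.9746, dx/dtau = -0.1036, dy/dtau = -0.5167
step 2:
  k1: at (x, y) = (0.994276, 0.974582), (dx/dtau, dy/dtau) = (-0.103641, -0.516738); Gamma_xxx = 0.895940, Gamma_xxy = -0.132199, Gamma_xyy = -1.659451, Gamma_yxx = -0.672077, Gamma_yxy = 0.099167, Gamma_yyy = 1.244814; k1 = (-0.103641, -0.516738, 0.447639, -0.335790)
  k2: at (x, y) = (0.991685, 0.961664), (dx/dtau, dy/dtau) = (-0.092450, -0.525132); Gamma_xxx = 0.916388, Gamma_xxy = -0.116273, Gamma_xyy = -1.687126, Gamma_yxx = -0.656613, Gamma_yxy = 0.083312, Gamma_yyy = 1.208864; k2 = (-0.092450, -0.525132, 0.468706, -0.335839)
  k3: at (x, y) = (0.991964, 0.961454), (dx/dtau, dy/dtau) = (-0.091923, -0.525134); Gamma_xxx = 0.916545, Gamma_xxy = -0.115757, Gamma_xyy = -1.687796, Gamma_yxx = -0.655985, Gamma_yxy = 0.082849, Gamma_yyy = 1.207980; k3 = (-0.091923, -0.525134, 0.468867, -0.335575)
  k4: at (x, y) = (0.989679, 0.948325), (dx/dtau, dy/dtau) = (-0.080197, -0.533516); Gamma_xxx = 0.936661, Gamma_xxy = -0.098275, Gamma_xyy = -1.714754, Gamma_yxx = -0.638903, Gamma_yxy = 0.067034, Gamma_yyy = 1.169646; k4 = (-0.080197, -0.533516, 0.490473, -0.334555)
  Y <- Y + (h/6)(k1 + 2k2 + 2k3 + k4): x = 0.9897, y = 0.9483, dx/dtau = -0.0802, dy/dtau = -0.5335


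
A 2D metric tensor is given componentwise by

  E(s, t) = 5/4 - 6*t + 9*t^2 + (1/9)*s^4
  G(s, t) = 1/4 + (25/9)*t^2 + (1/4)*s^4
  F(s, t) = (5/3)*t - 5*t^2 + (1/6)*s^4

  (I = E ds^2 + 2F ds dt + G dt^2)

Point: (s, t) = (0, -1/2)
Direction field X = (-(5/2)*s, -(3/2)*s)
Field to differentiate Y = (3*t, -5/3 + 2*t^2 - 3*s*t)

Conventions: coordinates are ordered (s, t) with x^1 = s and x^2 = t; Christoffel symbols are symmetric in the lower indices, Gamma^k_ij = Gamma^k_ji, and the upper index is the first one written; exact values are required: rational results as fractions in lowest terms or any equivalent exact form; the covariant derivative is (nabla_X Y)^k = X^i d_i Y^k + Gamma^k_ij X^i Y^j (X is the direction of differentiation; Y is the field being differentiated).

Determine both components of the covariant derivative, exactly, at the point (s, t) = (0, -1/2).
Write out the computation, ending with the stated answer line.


E = 13/2, F = -25/12, G = 17/18 at the point
E_s = 0, E_t = -15, F_s = 0, F_t = 20/3, G_s = 0, G_t = -25/9
EG - F^2 = 259/144;  g^inv = (144/259) * [[17/18, 25/12], [25/12, 13/2]]
first-kind symbols [ij,l] = (1/2)(d_i g_jl + d_j g_il - d_l g_ij): [ss,s] = E_s/2 = 0, [ss,t] = F_s - E_t/2 = 15/2, [st,s] = E_t/2 = -15/2, [st,t] = G_s/2 = 0, [tt,s] = F_t - G_s/2 = 20/3, [tt,t] = G_t/2 = -25/18
Gamma^s_ij = (G*[ij,s] - F*[ij,t])/(EG - F^2), Gamma^t_ij = (E*[ij,t] - F*[ij,s])/(EG - F^2)
Gamma_sss = 2250/259, Gamma_sst = -1020/259, Gamma_stt = 70/37, Gamma_tss = 7020/259, Gamma_tst = -2250/259, Gamma_ttt = 100/37
X = (0, 0), Y = (-3/2, -7/6) at the point

Answer: (nabla_X Y)^s = 0, (nabla_X Y)^t = 0


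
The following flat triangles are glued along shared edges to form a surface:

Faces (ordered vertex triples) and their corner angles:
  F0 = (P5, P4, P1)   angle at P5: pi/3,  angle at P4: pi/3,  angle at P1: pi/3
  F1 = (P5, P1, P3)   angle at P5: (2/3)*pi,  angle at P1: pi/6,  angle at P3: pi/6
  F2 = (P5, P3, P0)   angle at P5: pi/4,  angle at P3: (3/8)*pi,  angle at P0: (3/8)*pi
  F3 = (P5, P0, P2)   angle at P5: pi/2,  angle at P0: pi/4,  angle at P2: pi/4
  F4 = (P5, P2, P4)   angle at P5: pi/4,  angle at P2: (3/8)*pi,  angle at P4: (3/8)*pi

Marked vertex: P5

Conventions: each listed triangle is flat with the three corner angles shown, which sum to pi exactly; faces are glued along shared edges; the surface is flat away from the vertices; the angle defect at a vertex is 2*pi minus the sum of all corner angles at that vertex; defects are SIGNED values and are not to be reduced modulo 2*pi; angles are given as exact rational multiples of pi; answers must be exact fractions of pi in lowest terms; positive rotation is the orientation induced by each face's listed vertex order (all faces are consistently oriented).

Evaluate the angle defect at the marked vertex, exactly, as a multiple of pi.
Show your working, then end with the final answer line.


Sum of corner angles at P5: 2*pi
defect = 2*pi - 2*pi

Answer: defect(P5) = 0


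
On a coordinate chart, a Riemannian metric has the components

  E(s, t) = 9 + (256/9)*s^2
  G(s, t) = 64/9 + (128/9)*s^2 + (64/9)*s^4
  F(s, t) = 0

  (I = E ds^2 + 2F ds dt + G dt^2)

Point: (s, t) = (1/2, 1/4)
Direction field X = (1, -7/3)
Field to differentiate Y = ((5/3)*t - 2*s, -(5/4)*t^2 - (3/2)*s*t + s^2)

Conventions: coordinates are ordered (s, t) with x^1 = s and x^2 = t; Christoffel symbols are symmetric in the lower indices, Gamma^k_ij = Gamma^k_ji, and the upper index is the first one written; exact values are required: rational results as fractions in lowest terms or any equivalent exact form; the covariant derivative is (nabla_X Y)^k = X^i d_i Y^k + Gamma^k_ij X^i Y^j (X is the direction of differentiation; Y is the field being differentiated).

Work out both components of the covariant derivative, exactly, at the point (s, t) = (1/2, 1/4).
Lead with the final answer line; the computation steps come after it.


Answer: (nabla_X Y)^s = -33533/5220, (nabla_X Y)^t = 707/144

E = 145/9, F = 0, G = 100/9 at the point
E_s = 256/9, E_t = 0, F_s = 0, F_t = 0, G_s = 160/9, G_t = 0
EG - F^2 = 14500/81;  g^inv = (81/14500) * [[100/9, 0], [0, 145/9]]
first-kind symbols [ij,l] = (1/2)(d_i g_jl + d_j g_il - d_l g_ij): [ss,s] = E_s/2 = 128/9, [ss,t] = F_s - E_t/2 = 0, [st,s] = E_t/2 = 0, [st,t] = G_s/2 = 80/9, [tt,s] = F_t - G_s/2 = -80/9, [tt,t] = G_t/2 = 0
Gamma^s_ij = (G*[ij,s] - F*[ij,t])/(EG - F^2), Gamma^t_ij = (E*[ij,t] - F*[ij,s])/(EG - F^2)
Gamma_sss = 128/145, Gamma_sst = 0, Gamma_stt = -16/29, Gamma_tss = 0, Gamma_tst = 4/5, Gamma_ttt = 0
X = (1, -7/3), Y = (-7/12, -1/64) at the point


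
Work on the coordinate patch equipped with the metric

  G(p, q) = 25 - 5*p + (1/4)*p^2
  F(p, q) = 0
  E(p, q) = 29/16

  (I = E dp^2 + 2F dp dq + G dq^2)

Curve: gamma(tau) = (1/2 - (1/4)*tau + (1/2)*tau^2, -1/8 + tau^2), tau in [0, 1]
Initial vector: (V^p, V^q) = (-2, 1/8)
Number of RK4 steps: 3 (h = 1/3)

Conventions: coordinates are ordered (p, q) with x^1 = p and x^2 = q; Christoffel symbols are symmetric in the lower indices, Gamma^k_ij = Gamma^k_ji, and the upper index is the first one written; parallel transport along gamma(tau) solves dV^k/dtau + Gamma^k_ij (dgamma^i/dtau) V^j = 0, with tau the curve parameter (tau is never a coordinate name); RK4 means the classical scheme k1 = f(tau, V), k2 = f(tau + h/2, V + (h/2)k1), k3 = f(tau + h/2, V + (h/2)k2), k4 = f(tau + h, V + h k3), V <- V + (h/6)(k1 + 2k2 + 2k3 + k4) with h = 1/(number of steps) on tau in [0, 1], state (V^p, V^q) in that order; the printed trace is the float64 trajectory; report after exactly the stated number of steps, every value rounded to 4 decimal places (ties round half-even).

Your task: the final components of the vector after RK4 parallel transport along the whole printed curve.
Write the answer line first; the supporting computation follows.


Answer: V^p = -2.0237, V^q = -0.0917

gamma'(tau) = (-1/4 + tau, 2*tau); f(tau, V)^k = -Gamma^k_ij(gamma(tau)) gamma'^i(tau) V^j; h = 1/3; intermediate values shown to 6 dp
curve data and Christoffel symbols at the stage parameters:
  tau = 0.000000: gamma = (0.500000, -0.125000), gamma' = (-0.250000, 0.000000); Gamma_ppp = 0.000000, Gamma_ppq = 0.000000, Gamma_pqq = 1.310345, Gamma_qpp = 0.000000, Gamma_qpq = -0.105263, Gamma_qqq = 0.000000
  tau = 0.166667: gamma = (0.472222, -0.097222), gamma' = (-0.083333, 0.333333); Gamma_ppp = 0.000000, Gamma_ppq = 0.000000, Gamma_pqq = 1.314176, Gamma_qpp = 0.000000, Gamma_qpq = -0.104956, Gamma_qqq = 0.000000
  tau = 0.333333: gamma = (0.472222, -0.013889), gamma' = (0.083333, 0.666667); Gamma_ppp = 0.000000, Gamma_ppq = 0.000000, Gamma_pqq = 1.314176, Gamma_qpp = 0.000000, Gamma_qpq = -0.104956, Gamma_qqq = 0.000000
  tau = 0.500000: gamma = (0.500000, 0.125000), gamma' = (0.250000, 1.000000); Gamma_ppp = 0.000000, Gamma_ppq = 0.000000, Gamma_pqq = 1.310345, Gamma_qpp = 0.000000, Gamma_qpq = -0.105263, Gamma_qqq = 0.000000
  tau = 0.666667: gamma = (0.555556, 0.319444), gamma' = (0.416667, 1.333333); Gamma_ppp = 0.000000, Gamma_ppq = 0.000000, Gamma_pqq = 1.302682, Gamma_qpp = 0.000000, Gamma_qpq = -0.105882, Gamma_qqq = 0.000000
  tau = 0.833333: gamma = (0.638889, 0.569444), gamma' = (0.583333, 1.666667); Gamma_ppp = 0.000000, Gamma_ppq = 0.000000, Gamma_pqq = 1.291188, Gamma_qpp = 0.000000, Gamma_qpq = -0.106825, Gamma_qqq = 0.000000
  tau = 1.000000: gamma = (0.750000, 0.875000), gamma' = (0.750000, 2.000000); Gamma_ppp = 0.000000, Gamma_ppq = 0.000000, Gamma_pqq = 1.275862, Gamma_qpp = 0.000000, Gamma_qpq = -0.108108, Gamma_qqq = 0.000000
step 0: V^p = -2.0000, V^q = 0.1250
step 1: k1 = (0.000000, -0.003289), k2 = (-0.054517, -0.071059), k3 = (-0.049569, -0.071278), k4 = (-0.088699, -0.140212); V <- V + (h/6)(k1 + 2k2 + 2k3 + k4): V^p = -2.0165, V^q = 0.1012
step 2: k1 = (-0.088674, -0.140210), k2 = (-0.102002, -0.211770), k3 = (-0.086375, -0.212317), k4 = (-0.052871, -0.287403); V <- V + (h/6)(k1 + 2k2 + 2k3 + k4): V^p = -2.0453, V^q = 0.0303
step 3: k1 = (-0.052690, -0.287408), k2 = (0.037802, -0.366804), k3 = (0.066278, -0.364944), k4 = (0.233004, -0.444851); V <- V + (h/6)(k1 + 2k2 + 2k3 + k4): V^p = -2.0237, V^q = -0.0917


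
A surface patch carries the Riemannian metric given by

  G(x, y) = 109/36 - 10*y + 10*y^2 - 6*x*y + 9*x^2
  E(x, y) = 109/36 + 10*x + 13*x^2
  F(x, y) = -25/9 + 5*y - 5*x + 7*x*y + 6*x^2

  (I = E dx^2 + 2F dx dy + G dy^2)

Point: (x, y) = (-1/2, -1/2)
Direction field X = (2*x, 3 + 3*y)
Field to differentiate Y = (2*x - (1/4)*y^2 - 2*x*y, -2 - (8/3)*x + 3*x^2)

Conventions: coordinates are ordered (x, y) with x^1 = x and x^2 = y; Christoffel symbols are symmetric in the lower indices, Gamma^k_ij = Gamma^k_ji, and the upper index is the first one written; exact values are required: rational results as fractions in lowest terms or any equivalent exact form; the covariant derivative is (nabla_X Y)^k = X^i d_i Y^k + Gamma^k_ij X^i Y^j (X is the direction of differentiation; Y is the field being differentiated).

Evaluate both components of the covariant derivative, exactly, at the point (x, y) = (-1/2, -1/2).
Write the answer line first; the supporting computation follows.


Answer: (nabla_X Y)^x = -32587/16344, (nabla_X Y)^y = 69389/16344

E = 23/18, F = 17/36, G = 203/18 at the point
E_x = -3, E_y = 0, F_x = -29/2, F_y = 3/2, G_x = -6, G_y = -17
EG - F^2 = 227/16;  g^inv = (16/227) * [[203/18, -17/36], [-17/36, 23/18]]
first-kind symbols [ij,l] = (1/2)(d_i g_jl + d_j g_il - d_l g_ij): [xx,x] = E_x/2 = -3/2, [xx,y] = F_x - E_y/2 = -29/2, [xy,x] = E_y/2 = 0, [xy,y] = G_x/2 = -3, [yy,x] = F_y - G_x/2 = 9/2, [yy,y] = G_y/2 = -17/2
Gamma^x_ij = (G*[ij,x] - F*[ij,y])/(EG - F^2), Gamma^y_ij = (E*[ij,y] - F*[ij,x])/(EG - F^2)
Gamma_xxx = -1450/2043, Gamma_xxy = 68/681, Gamma_xyy = 7886/2043, Gamma_yxx = -2566/2043, Gamma_yxy = -184/681, Gamma_yyy = -1870/2043
X = (-1, 3/2), Y = (-25/16, 1/12) at the point


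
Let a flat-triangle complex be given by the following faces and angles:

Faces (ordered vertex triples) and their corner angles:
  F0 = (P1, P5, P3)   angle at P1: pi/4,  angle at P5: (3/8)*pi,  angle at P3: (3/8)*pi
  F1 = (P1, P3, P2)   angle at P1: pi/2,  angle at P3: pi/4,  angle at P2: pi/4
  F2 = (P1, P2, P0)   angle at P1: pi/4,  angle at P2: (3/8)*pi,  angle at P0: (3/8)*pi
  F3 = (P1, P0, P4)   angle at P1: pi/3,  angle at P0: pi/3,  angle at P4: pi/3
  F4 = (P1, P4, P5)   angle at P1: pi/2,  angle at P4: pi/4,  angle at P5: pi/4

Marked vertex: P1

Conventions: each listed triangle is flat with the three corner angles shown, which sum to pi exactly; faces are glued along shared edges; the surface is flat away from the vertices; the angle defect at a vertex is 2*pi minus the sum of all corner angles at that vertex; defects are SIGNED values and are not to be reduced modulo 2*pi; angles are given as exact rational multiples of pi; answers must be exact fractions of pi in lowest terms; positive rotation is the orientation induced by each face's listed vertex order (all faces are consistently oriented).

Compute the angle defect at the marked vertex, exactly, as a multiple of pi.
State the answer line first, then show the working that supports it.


Answer: defect(P1) = pi/6

Sum of corner angles at P1: (11/6)*pi
defect = 2*pi - (11/6)*pi
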